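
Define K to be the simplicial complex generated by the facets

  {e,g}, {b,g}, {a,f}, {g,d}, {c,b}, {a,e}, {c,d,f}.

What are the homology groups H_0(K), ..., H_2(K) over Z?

H_0 = Z,  H_1 = Z^2,  H_2 = 0.

Order the vertices as a < b < c < d < e < f < g. Listing each simplex with vertices in this order, K has dimension 2 with simplices:

  0-simplices (7): a, b, c, d, e, f, g
  1-simplices (9): ae, af, bc, bg, cd, cf, df, dg, eg
  2-simplices (1): cdf

Hence C_0 ≅ Z^7, C_1 ≅ Z^9, C_2 ≅ Z^1.

∂_1: C_1 → C_0 is given by ∂[p,q] = [q] − [p]. For instance
  ∂eg = g − e.
As a 7×9 matrix over Z this has rank 6, with invariant factors (1,1,1,1,1,1).

The boundary map ∂_2: C_2 → C_1 sends each 2-simplex [p,q,r] to [q,r] − [p,r] + [p,q]. For instance
  ∂cdf = df − cf + cd.
The 9×1 boundary matrix has rank 1 and Smith normal form diag(1).

Now H_k = ker ∂_k / im ∂_{k+1}, so:

  H_0: rank C_0 − rank ∂_1 = 7 − 6 = 1, and the invariant factors of ∂_1 are all 1, so H_0 = Z.
  H_1: rank ker ∂_1 − rank ∂_2 = (9 − 6) − 1 = 2, and the invariant factors of ∂_2 are all 1, so H_1 = Z^2.
  H_2: rank ker ∂_2 − rank ∂_3 = (1 − 1) − 0 = 0, and there is no ∂_3, so H_2 = 0.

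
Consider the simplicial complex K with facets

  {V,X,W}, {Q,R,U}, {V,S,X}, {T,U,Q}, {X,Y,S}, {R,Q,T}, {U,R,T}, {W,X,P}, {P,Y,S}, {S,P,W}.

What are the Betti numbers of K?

Fix the vertex order P < Q < R < S < T < U < V < W < X < Y and write every simplex with vertices in increasing order. Then dim K = 2 and the simplices of K are:

  0-simplices (10): P, Q, R, S, T, U, V, W, X, Y
  1-simplices (18): PS, PW, PX, PY, QR, QT, QU, RT, RU, SV, SW, SX, SY, TU, VW, VX, WX, XY
  2-simplices (10): PSW, PSY, PWX, QRT, QRU, QTU, RTU, SVX, SXY, VWX

giving chain groups C_0 ≅ Z^10, C_1 ≅ Z^18, C_2 ≅ Z^10.

Boundary ∂_1: C_1 → C_0 is given by ∂[p,q] = [q] − [p]. For instance
  ∂SY = Y − S.
The 10×18 boundary matrix has rank 8 and Smith normal form diag(1,1,1,1,1,1,1,1).

Boundary ∂_2: C_2 → C_1 maps a triangle to the signed sum of its edges. For instance
  ∂RTU = TU − RU + RT,
  ∂QRT = RT − QT + QR.
This gives a 18×10 integer matrix of rank 9; reducing to Smith normal form yields diagonal entries (1,1,1,1,1,1,1,1,1).

Reading off H_k = ker ∂_k / im ∂_{k+1}:

  H_0: rank C_0 − rank ∂_1 = 10 − 8 = 2, and the invariant factors of ∂_1 are all 1, so H_0 = Z^2.
  H_1: rank ker ∂_1 − rank ∂_2 = (18 − 8) − 9 = 1, and the invariant factors of ∂_2 are all 1, so H_1 = Z.
  H_2: rank ker ∂_2 − rank ∂_3 = (10 − 9) − 0 = 1, and there is no ∂_3, so H_2 = Z.

Hence the Betti numbers are b_0 = 2, b_1 = 1, b_2 = 1.

b_0 = 2, b_1 = 1, b_2 = 1.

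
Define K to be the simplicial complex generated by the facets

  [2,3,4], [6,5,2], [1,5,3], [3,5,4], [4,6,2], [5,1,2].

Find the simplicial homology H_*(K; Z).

We work with the vertex ordering 1 < 2 < 3 < 4 < 5 < 6. The simplices of K, each written with vertices in increasing order, are:

  0-simplices (6): [1], [2], [3], [4], [5], [6]
  1-simplices (12): [1,2], [1,3], [1,5], [2,3], [2,4], [2,5], [2,6], [3,4], [3,5], [4,5], [4,6], [5,6]
  2-simplices (6): [1,2,5], [1,3,5], [2,3,4], [2,4,6], [2,5,6], [3,4,5]

so the chain groups are C_0 ≅ Z^6, C_1 ≅ Z^12, C_2 ≅ Z^6.

∂_1: C_1 → C_0 maps an edge to its endpoints' difference, ∂[p,q] = q − p. For instance
  ∂[4,5] = [5] − [4].
As a 6×12 matrix over Z this has rank 5, with invariant factors (1,1,1,1,1).

The boundary map ∂_2: C_2 → C_1 maps a triangle to the signed sum of its edges. For instance
  ∂[2,3,4] = [3,4] − [2,4] + [2,3],
  ∂[3,4,5] = [4,5] − [3,5] + [3,4].
This gives a 12×6 integer matrix of rank 6; reducing to Smith normal form yields diagonal entries (1,1,1,1,1,1).

Reading off H_k = ker ∂_k / im ∂_{k+1}:

  H_0: rank C_0 − rank ∂_1 = 6 − 5 = 1, and the invariant factors of ∂_1 are all 1, so H_0 ≅ Z.
  H_1: rank ker ∂_1 − rank ∂_2 = (12 − 5) − 6 = 1, and the invariant factors of ∂_2 are all 1, so H_1 ≅ Z.
  H_2: rank ker ∂_2 − rank ∂_3 = (6 − 6) − 0 = 0, and there is no ∂_3, so H_2 ≅ 0.

(K is a triangulation of the cylinder S^1 x I.)

H_0 ≅ Z,  H_1 ≅ Z,  H_2 = 0.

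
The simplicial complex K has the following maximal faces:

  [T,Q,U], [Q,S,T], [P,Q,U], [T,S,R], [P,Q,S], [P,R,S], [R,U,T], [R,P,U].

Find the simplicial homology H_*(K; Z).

Fix the vertex order P < Q < R < S < T < U and write every simplex with vertices in increasing order. Then dim K = 2 and the simplices of K are:

  0-simplices (6): P, Q, R, S, T, U
  1-simplices (12): PQ, PR, PS, PU, QS, QT, QU, RS, RT, RU, ST, TU
  2-simplices (8): PQS, PQU, PRS, PRU, QST, QTU, RST, RTU

giving chain groups C_0 ≅ Z^6, C_1 ≅ Z^12, C_2 ≅ Z^8.

∂_1: C_1 → C_0 is given by ∂[p,q] = [q] − [p]. For instance
  ∂TU = U − T.
The 6×12 boundary matrix has rank 5 and Smith normal form diag(1,1,1,1,1).

Boundary ∂_2: C_2 → C_1 sends each 2-simplex [p,q,r] to [q,r] − [p,r] + [p,q]. For instance
  ∂QTU = TU − QU + QT,
  ∂RTU = TU − RU + RT.
The resulting 12×8 matrix has rank 7, and its Smith normal form has invariant factors (1,1,1,1,1,1,1).

Reading off H_k = ker ∂_k / im ∂_{k+1}:

  H_0: rank C_0 − rank ∂_1 = 6 − 5 = 1, and the invariant factors of ∂_1 are all 1, so H_0 ≅ Z.
  H_1: rank ker ∂_1 − rank ∂_2 = (12 − 5) − 7 = 0, and the invariant factors of ∂_2 are all 1, so H_1 ≅ 0.
  H_2: rank ker ∂_2 − rank ∂_3 = (8 − 7) − 0 = 1, and there is no ∂_3, so H_2 ≅ Z.

As a check, the Euler characteristic is 6 − 12 + 8 = 2, which agrees with 1 − 0 + 1 = 2.

H_0 ≅ Z,  H_1 = 0,  H_2 ≅ Z.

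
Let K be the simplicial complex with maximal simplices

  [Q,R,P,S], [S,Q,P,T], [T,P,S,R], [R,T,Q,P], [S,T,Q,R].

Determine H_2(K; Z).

We work with the vertex ordering P < Q < R < S < T. The simplices of K, each written with vertices in increasing order, are:

  0-simplices (5): P, Q, R, S, T
  1-simplices (10): PQ, PR, PS, PT, QR, QS, QT, RS, RT, ST
  2-simplices (10): PQR, PQS, PQT, PRS, PRT, PST, QRS, QRT, QST, RST
  3-simplices (5): PQRS, PQRT, PQST, PRST, QRST

Hence C_0 ≅ Z^5, C_1 ≅ Z^10, C_2 ≅ Z^10, C_3 ≅ Z^5.

∂_1: C_1 → C_0 is given by ∂[p,q] = [q] − [p].
As a 5×10 matrix over Z this has rank 4, with invariant factors (1,1,1,1).

The boundary map ∂_2: C_2 → C_1 maps a triangle to the signed sum of its edges. For instance
  ∂QST = ST − QT + QS,
  ∂QRS = RS − QS + QR.
As a 10×10 matrix over Z this has rank 6, with invariant factors (1,1,1,1,1,1).

The boundary map ∂_3: C_3 → C_2 sends each 3-simplex σ to the alternating sum Σ_i (−1)^i (σ with its i-th vertex removed). For instance
  ∂PRST = RST − PST + PRT − PRS,
  ∂PQRT = QRT − PRT + PQT − PQR.
The resulting 10×5 matrix has rank 4, and its Smith normal form has invariant factors (1,1,1,1).

Now H_k = ker ∂_k / im ∂_{k+1}, so:

  H_2: rank ker ∂_2 − rank ∂_3 = (10 − 6) − 4 = 0, and the invariant factors of ∂_3 are all 1, so H_2 = 0.

H_2 ≅ 0.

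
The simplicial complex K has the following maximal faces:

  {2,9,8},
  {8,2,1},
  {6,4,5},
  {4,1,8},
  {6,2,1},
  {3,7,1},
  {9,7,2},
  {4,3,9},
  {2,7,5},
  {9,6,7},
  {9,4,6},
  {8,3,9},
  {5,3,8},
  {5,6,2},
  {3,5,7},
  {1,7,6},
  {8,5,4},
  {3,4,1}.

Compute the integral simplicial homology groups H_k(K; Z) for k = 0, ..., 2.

H_0 = Z,  H_1 = Z ⊕ Z_2,  H_2 = 0.

Order the vertices as 1 < 2 < 3 < 4 < 5 < 6 < 7 < 8 < 9. Listing each simplex with vertices in this order, K has dimension 2 with simplices:

  0-simplices (9): [1], [2], [3], [4], [5], [6], [7], [8], [9]
  1-simplices (27): (27 of them)
  2-simplices (18): [1,2,6], [1,2,8], [1,3,4], [1,3,7], [1,4,8], [1,6,7], [2,5,6], [2,5,7], [2,7,9], [2,8,9], [3,4,9], [3,5,7], [3,5,8], [3,8,9], [4,5,6], [4,5,8], [4,6,9], [6,7,9]

Hence C_0 ≅ Z^9, C_1 ≅ Z^27, C_2 ≅ Z^18.

Boundary ∂_1: C_1 → C_0 is given by ∂[p,q] = [q] − [p].
The 9×27 boundary matrix has rank 8 and Smith normal form diag(1,1,1,1,1,1,1,1).

The boundary map ∂_2: C_2 → C_1 acts by ∂[p,q,r] = [q,r] − [p,r] + [p,q]. For instance
  ∂[1,3,4] = [3,4] − [1,4] + [1,3],
  ∂[1,2,6] = [2,6] − [1,6] + [1,2].
This gives a 27×18 integer matrix of rank 18; reducing to Smith normal form yields diagonal entries (1,1,1,1,1,1,1,1,1,1,1,1,1,1,1,1,1,2).

Reading off H_k = ker ∂_k / im ∂_{k+1}:

  H_0: rank C_0 − rank ∂_1 = 9 − 8 = 1, and the invariant factors of ∂_1 are all 1, so H_0 ≅ Z.
  H_1: rank ker ∂_1 − rank ∂_2 = (27 − 8) − 18 = 1, and ∂_2 has invariant factor 2 > 1, so H_1 ≅ Z ⊕ Z_2.
  H_2: rank ker ∂_2 − rank ∂_3 = (18 − 18) − 0 = 0, and there is no ∂_3, so H_2 ≅ 0.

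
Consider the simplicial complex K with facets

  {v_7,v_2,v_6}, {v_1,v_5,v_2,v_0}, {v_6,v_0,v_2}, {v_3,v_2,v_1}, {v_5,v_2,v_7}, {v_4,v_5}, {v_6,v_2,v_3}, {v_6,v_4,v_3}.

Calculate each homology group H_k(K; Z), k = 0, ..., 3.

Order the vertices as v_0 < v_1 < v_2 < v_3 < v_4 < v_5 < v_6 < v_7. Listing each simplex with vertices in this order, K has dimension 3 with simplices:

  0-simplices (8): [v_0], [v_1], [v_2], [v_3], [v_4], [v_5], [v_6], [v_7]
  1-simplices (17): (17 of them)
  2-simplices (10): [v_0,v_1,v_2], [v_0,v_1,v_5], [v_0,v_2,v_5], [v_0,v_2,v_6], [v_1,v_2,v_3], [v_1,v_2,v_5], [v_2,v_3,v_6], [v_2,v_5,v_7], [v_2,v_6,v_7], [v_3,v_4,v_6]
  3-simplices (1): [v_0,v_1,v_2,v_5]

Hence C_0 ≅ Z^8, C_1 ≅ Z^17, C_2 ≅ Z^10, C_3 ≅ Z^1.

∂_1: C_1 → C_0 maps an edge to its endpoints' difference, ∂[p,q] = q − p. For instance
  ∂[v_3,v_4] = [v_4] − [v_3].
The resulting 8×17 matrix has rank 7, and its Smith normal form has invariant factors (1,1,1,1,1,1,1).

∂_2: C_2 → C_1 sends each 2-simplex [p,q,r] to [q,r] − [p,r] + [p,q]. For instance
  ∂[v_0,v_1,v_5] = [v_1,v_5] − [v_0,v_5] + [v_0,v_1],
  ∂[v_2,v_3,v_6] = [v_3,v_6] − [v_2,v_6] + [v_2,v_3].
As a 17×10 matrix over Z this has rank 9, with invariant factors (1,1,1,1,1,1,1,1,1).

Boundary ∂_3: C_3 → C_2 sends each 3-simplex σ to the alternating sum Σ_i (−1)^i (σ with its i-th vertex removed). For instance
  ∂[v_0,v_1,v_2,v_5] = [v_1,v_2,v_5] − [v_0,v_2,v_5] + [v_0,v_1,v_5] − [v_0,v_1,v_2].
This gives a 10×1 integer matrix of rank 1; reducing to Smith normal form yields diagonal entries (1).

Computing H_k = (kernel of ∂_k) / (image of ∂_{k+1}):

  H_0: rank C_0 − rank ∂_1 = 8 − 7 = 1, and the invariant factors of ∂_1 are all 1, so H_0 ≅ Z.
  H_1: rank ker ∂_1 − rank ∂_2 = (17 − 7) − 9 = 1, and the invariant factors of ∂_2 are all 1, so H_1 ≅ Z.
  H_2: rank ker ∂_2 − rank ∂_3 = (10 − 9) − 1 = 0, and the invariant factors of ∂_3 are all 1, so H_2 ≅ 0.
  H_3: rank ker ∂_3 − rank ∂_4 = (1 − 1) − 0 = 0, and there is no ∂_4, so H_3 ≅ 0.

H_0 ≅ Z,  H_1 ≅ Z,  H_2 = 0,  H_3 = 0.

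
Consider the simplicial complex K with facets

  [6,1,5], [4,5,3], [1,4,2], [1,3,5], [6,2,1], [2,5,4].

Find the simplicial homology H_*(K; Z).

Take the total order 1 < 2 < 3 < 4 < 5 < 6 on the vertex set. Then K (dimension 2) consists of the simplices:

  0-simplices (6): [1], [2], [3], [4], [5], [6]
  1-simplices (12): [1,2], [1,3], [1,4], [1,5], [1,6], [2,4], [2,5], [2,6], [3,4], [3,5], [4,5], [5,6]
  2-simplices (6): [1,2,4], [1,2,6], [1,3,5], [1,5,6], [2,4,5], [3,4,5]

so the chain groups are C_0 ≅ Z^6, C_1 ≅ Z^12, C_2 ≅ Z^6.

Boundary ∂_1: C_1 → C_0 maps an edge to its endpoints' difference, ∂[p,q] = q − p. For instance
  ∂[5,6] = [6] − [5].
As a 6×12 matrix over Z this has rank 5, with invariant factors (1,1,1,1,1).

∂_2: C_2 → C_1 maps a triangle to the signed sum of its edges. For instance
  ∂[3,4,5] = [4,5] − [3,5] + [3,4],
  ∂[1,3,5] = [3,5] − [1,5] + [1,3].
As a 12×6 matrix over Z this has rank 6, with invariant factors (1,1,1,1,1,1).

Reading off H_k = ker ∂_k / im ∂_{k+1}:

  H_0: rank C_0 − rank ∂_1 = 6 − 5 = 1, and the invariant factors of ∂_1 are all 1, so H_0 ≅ Z.
  H_1: rank ker ∂_1 − rank ∂_2 = (12 − 5) − 6 = 1, and the invariant factors of ∂_2 are all 1, so H_1 ≅ Z.
  H_2: rank ker ∂_2 − rank ∂_3 = (6 − 6) − 0 = 0, and there is no ∂_3, so H_2 ≅ 0.

As a check, the Euler characteristic is 6 − 12 + 6 = 0, which agrees with 1 − 1 + 0 = 0.

H_0 = Z,  H_1 = Z,  H_2 = 0.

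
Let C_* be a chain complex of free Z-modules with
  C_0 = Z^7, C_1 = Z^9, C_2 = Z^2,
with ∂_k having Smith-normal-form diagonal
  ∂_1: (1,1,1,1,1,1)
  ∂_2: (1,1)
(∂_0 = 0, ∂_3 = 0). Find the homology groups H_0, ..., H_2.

H_0: b_0 = 7 − 0 − 6 = 1; torsion from ∂_1 factors > 1: none. So H_0 = Z.
H_1: b_1 = 9 − 6 − 2 = 1; torsion from ∂_2 factors > 1: none. So H_1 = Z.
H_2: b_2 = 2 − 2 − 0 = 0; torsion from ∂_3 factors > 1: none. So H_2 = 0.

H_0 = Z,  H_1 = Z,  H_2 = 0.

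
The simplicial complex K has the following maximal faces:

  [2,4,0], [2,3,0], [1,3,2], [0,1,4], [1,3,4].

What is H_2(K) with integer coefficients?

H_2 ≅ 0.

We work with the vertex ordering 0 < 1 < 2 < 3 < 4. The simplices of K, each written with vertices in increasing order, are:

  0-simplices (5): [0], [1], [2], [3], [4]
  1-simplices (10): [0,1], [0,2], [0,3], [0,4], [1,2], [1,3], [1,4], [2,3], [2,4], [3,4]
  2-simplices (5): [0,1,4], [0,2,3], [0,2,4], [1,2,3], [1,3,4]

giving chain groups C_0 ≅ Z^5, C_1 ≅ Z^10, C_2 ≅ Z^5.

∂_1: C_1 → C_0 sends each edge [p,q] (with p < q) to q − p. For instance
  ∂[1,4] = [4] − [1].
As a 5×10 matrix over Z this has rank 4, with invariant factors (1,1,1,1).

∂_2: C_2 → C_1 acts by ∂[p,q,r] = [q,r] − [p,r] + [p,q]. For instance
  ∂[1,2,3] = [2,3] − [1,3] + [1,2],
  ∂[0,2,3] = [2,3] − [0,3] + [0,2].
This gives a 10×5 integer matrix of rank 5; reducing to Smith normal form yields diagonal entries (1,1,1,1,1).

Computing H_k = (kernel of ∂_k) / (image of ∂_{k+1}):

  H_2: rank ker ∂_2 − rank ∂_3 = (5 − 5) − 0 = 0, and there is no ∂_3, so H_2 ≅ 0.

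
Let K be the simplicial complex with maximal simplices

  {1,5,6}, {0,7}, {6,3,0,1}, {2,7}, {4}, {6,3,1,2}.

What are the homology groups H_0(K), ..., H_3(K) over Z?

We work with the vertex ordering 0 < 1 < 2 < 3 < 4 < 5 < 6 < 7. The simplices of K, each written with vertices in increasing order, are:

  0-simplices (8): [0], [1], [2], [3], [4], [5], [6], [7]
  1-simplices (13): [0,1], [0,3], [0,6], [0,7], [1,2], [1,3], [1,5], [1,6], [2,3], [2,6], [2,7], [3,6], [5,6]
  2-simplices (8): [0,1,3], [0,1,6], [0,3,6], [1,2,3], [1,2,6], [1,3,6], [1,5,6], [2,3,6]
  3-simplices (2): [0,1,3,6], [1,2,3,6]

giving chain groups C_0 ≅ Z^8, C_1 ≅ Z^13, C_2 ≅ Z^8, C_3 ≅ Z^2.

∂_1: C_1 → C_0 sends each edge [p,q] (with p < q) to q − p. For instance
  ∂[1,3] = [3] − [1].
This gives a 8×13 integer matrix of rank 6; reducing to Smith normal form yields diagonal entries (1,1,1,1,1,1).

The boundary map ∂_2: C_2 → C_1 maps a triangle to the signed sum of its edges. For instance
  ∂[1,3,6] = [3,6] − [1,6] + [1,3],
  ∂[1,5,6] = [5,6] − [1,6] + [1,5].
The 13×8 boundary matrix has rank 6 and Smith normal form diag(1,1,1,1,1,1).

The boundary map ∂_3: C_3 → C_2 sends each 3-simplex σ to the alternating sum Σ_i (−1)^i (σ with its i-th vertex removed). For instance
  ∂[0,1,3,6] = [1,3,6] − [0,3,6] + [0,1,6] − [0,1,3],
  ∂[1,2,3,6] = [2,3,6] − [1,3,6] + [1,2,6] − [1,2,3].
The 8×2 boundary matrix has rank 2 and Smith normal form diag(1,1).

Now H_k = ker ∂_k / im ∂_{k+1}, so:

  H_0: rank C_0 − rank ∂_1 = 8 − 6 = 2, and the invariant factors of ∂_1 are all 1, so H_0 ≅ Z^2.
  H_1: rank ker ∂_1 − rank ∂_2 = (13 − 6) − 6 = 1, and the invariant factors of ∂_2 are all 1, so H_1 ≅ Z.
  H_2: rank ker ∂_2 − rank ∂_3 = (8 − 6) − 2 = 0, and the invariant factors of ∂_3 are all 1, so H_2 ≅ 0.
  H_3: rank ker ∂_3 − rank ∂_4 = (2 − 2) − 0 = 0, and there is no ∂_4, so H_3 ≅ 0.

As a check, the Euler characteristic is 8 − 13 + 8 − 2 = 1, which agrees with 2 − 1 + 0 − 0 = 1.

H_0 = Z^2,  H_1 = Z,  H_2 = 0,  H_3 = 0.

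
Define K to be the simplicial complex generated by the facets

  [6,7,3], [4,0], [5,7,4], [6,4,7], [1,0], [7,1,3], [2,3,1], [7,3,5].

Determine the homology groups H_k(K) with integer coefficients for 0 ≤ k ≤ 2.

We work with the vertex ordering 0 < 1 < 2 < 3 < 4 < 5 < 6 < 7. The simplices of K, each written with vertices in increasing order, are:

  0-simplices (8): [0], [1], [2], [3], [4], [5], [6], [7]
  1-simplices (14): [0,1], [0,4], [1,2], [1,3], [1,7], [2,3], [3,5], [3,6], [3,7], [4,5], [4,6], [4,7], [5,7], [6,7]
  2-simplices (6): [1,2,3], [1,3,7], [3,5,7], [3,6,7], [4,5,7], [4,6,7]

giving chain groups C_0 ≅ Z^8, C_1 ≅ Z^14, C_2 ≅ Z^6.

∂_1: C_1 → C_0 sends each edge [p,q] (with p < q) to q − p.
The 8×14 boundary matrix has rank 7 and Smith normal form diag(1,1,1,1,1,1,1).

The boundary map ∂_2: C_2 → C_1 sends each 2-simplex [p,q,r] to [q,r] − [p,r] + [p,q]. For instance
  ∂[4,5,7] = [5,7] − [4,7] + [4,5],
  ∂[3,5,7] = [5,7] − [3,7] + [3,5].
The 14×6 boundary matrix has rank 6 and Smith normal form diag(1,1,1,1,1,1).

Now H_k = ker ∂_k / im ∂_{k+1}, so:

  H_0: rank C_0 − rank ∂_1 = 8 − 7 = 1, and the invariant factors of ∂_1 are all 1, so H_0 ≅ Z.
  H_1: rank ker ∂_1 − rank ∂_2 = (14 − 7) − 6 = 1, and the invariant factors of ∂_2 are all 1, so H_1 ≅ Z.
  H_2: rank ker ∂_2 − rank ∂_3 = (6 − 6) − 0 = 0, and there is no ∂_3, so H_2 ≅ 0.

As a check, the Euler characteristic is 8 − 14 + 6 = 0, which agrees with 1 − 1 + 0 = 0.

H_0 = Z,  H_1 = Z,  H_2 = 0.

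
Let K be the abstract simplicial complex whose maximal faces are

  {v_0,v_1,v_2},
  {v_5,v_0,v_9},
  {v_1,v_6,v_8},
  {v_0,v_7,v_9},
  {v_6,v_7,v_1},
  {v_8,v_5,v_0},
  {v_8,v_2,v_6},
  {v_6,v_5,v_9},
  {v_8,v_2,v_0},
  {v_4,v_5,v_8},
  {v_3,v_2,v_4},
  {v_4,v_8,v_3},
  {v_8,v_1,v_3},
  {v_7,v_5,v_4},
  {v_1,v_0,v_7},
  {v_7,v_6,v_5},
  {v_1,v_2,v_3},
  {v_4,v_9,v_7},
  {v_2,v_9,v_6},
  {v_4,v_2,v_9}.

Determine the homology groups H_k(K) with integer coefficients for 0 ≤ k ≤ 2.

Fix the vertex order v_0 < v_1 < v_2 < v_3 < v_4 < v_5 < v_6 < v_7 < v_8 < v_9 and write every simplex with vertices in increasing order. Then dim K = 2 and the simplices of K are:

  0-simplices (10): [v_0], [v_1], [v_2], [v_3], [v_4], [v_5], [v_6], [v_7], [v_8], [v_9]
  1-simplices (30): (30 of them)
  2-simplices (20): (20 of them)

Hence C_0 ≅ Z^10, C_1 ≅ Z^30, C_2 ≅ Z^20.

The boundary map ∂_1: C_1 → C_0 sends each edge [p,q] (with p < q) to q − p. For instance
  ∂[v_1,v_3] = [v_3] − [v_1].
The 10×30 boundary matrix has rank 9 and Smith normal form diag(1,1,1,1,1,1,1,1,1).

The boundary map ∂_2: C_2 → C_1 maps a triangle to the signed sum of its edges. For instance
  ∂[v_2,v_6,v_8] = [v_6,v_8] − [v_2,v_8] + [v_2,v_6],
  ∂[v_2,v_4,v_9] = [v_4,v_9] − [v_2,v_9] + [v_2,v_4].
This gives a 30×20 integer matrix of rank 20; reducing to Smith normal form yields diagonal entries (1,1,1,1,1,1,1,1,1,1,1,1,1,1,1,1,1,1,1,2).

Reading off H_k = ker ∂_k / im ∂_{k+1}:

  H_0: rank C_0 − rank ∂_1 = 10 − 9 = 1, and the invariant factors of ∂_1 are all 1, so H_0 ≅ Z.
  H_1: rank ker ∂_1 − rank ∂_2 = (30 − 9) − 20 = 1, and ∂_2 has invariant factor 2 > 1, so H_1 ≅ Z ⊕ Z/2.
  H_2: rank ker ∂_2 − rank ∂_3 = (20 − 20) − 0 = 0, and there is no ∂_3, so H_2 ≅ 0.

H_0 = Z,  H_1 = Z ⊕ Z/2,  H_2 = 0.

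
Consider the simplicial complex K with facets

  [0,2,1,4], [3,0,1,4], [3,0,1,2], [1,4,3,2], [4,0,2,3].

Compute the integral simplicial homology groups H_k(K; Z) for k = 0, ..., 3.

We work with the vertex ordering 0 < 1 < 2 < 3 < 4. The simplices of K, each written with vertices in increasing order, are:

  0-simplices (5): [0], [1], [2], [3], [4]
  1-simplices (10): [0,1], [0,2], [0,3], [0,4], [1,2], [1,3], [1,4], [2,3], [2,4], [3,4]
  2-simplices (10): [0,1,2], [0,1,3], [0,1,4], [0,2,3], [0,2,4], [0,3,4], [1,2,3], [1,2,4], [1,3,4], [2,3,4]
  3-simplices (5): [0,1,2,3], [0,1,2,4], [0,1,3,4], [0,2,3,4], [1,2,3,4]

so the chain groups are C_0 ≅ Z^5, C_1 ≅ Z^10, C_2 ≅ Z^10, C_3 ≅ Z^5.

Boundary ∂_1: C_1 → C_0 sends each edge [p,q] (with p < q) to q − p.
The resulting 5×10 matrix has rank 4, and its Smith normal form has invariant factors (1,1,1,1).

Boundary ∂_2: C_2 → C_1 maps a triangle to the signed sum of its edges. For instance
  ∂[2,3,4] = [3,4] − [2,4] + [2,3],
  ∂[1,3,4] = [3,4] − [1,4] + [1,3].
As a 10×10 matrix over Z this has rank 6, with invariant factors (1,1,1,1,1,1).

Boundary ∂_3: C_3 → C_2 sends each 3-simplex σ to the alternating sum Σ_i (−1)^i (σ with its i-th vertex removed). For instance
  ∂[0,1,3,4] = [1,3,4] − [0,3,4] + [0,1,4] − [0,1,3],
  ∂[1,2,3,4] = [2,3,4] − [1,3,4] + [1,2,4] − [1,2,3].
As a 10×5 matrix over Z this has rank 4, with invariant factors (1,1,1,1).

Computing H_k = (kernel of ∂_k) / (image of ∂_{k+1}):

  H_0: rank C_0 − rank ∂_1 = 5 − 4 = 1, and the invariant factors of ∂_1 are all 1, so H_0 ≅ Z.
  H_1: rank ker ∂_1 − rank ∂_2 = (10 − 4) − 6 = 0, and the invariant factors of ∂_2 are all 1, so H_1 ≅ 0.
  H_2: rank ker ∂_2 − rank ∂_3 = (10 − 6) − 4 = 0, and the invariant factors of ∂_3 are all 1, so H_2 ≅ 0.
  H_3: rank ker ∂_3 − rank ∂_4 = (5 − 4) − 0 = 1, and there is no ∂_4, so H_3 ≅ Z.

As a check, the Euler characteristic is 5 − 10 + 10 − 5 = 0, which agrees with 1 − 0 + 0 − 1 = 0.

H_0 ≅ Z,  H_1 = 0,  H_2 = 0,  H_3 ≅ Z.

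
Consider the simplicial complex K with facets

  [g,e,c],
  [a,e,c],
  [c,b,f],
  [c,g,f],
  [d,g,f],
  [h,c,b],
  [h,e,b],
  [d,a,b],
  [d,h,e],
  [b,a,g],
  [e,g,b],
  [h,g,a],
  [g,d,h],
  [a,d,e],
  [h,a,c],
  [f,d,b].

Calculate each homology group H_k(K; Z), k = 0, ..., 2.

Fix the vertex order a < b < c < d < e < f < g < h and write every simplex with vertices in increasing order. Then dim K = 2 and the simplices of K are:

  0-simplices (8): a, b, c, d, e, f, g, h
  1-simplices (24): ab, ac, ad, ae, ag, ah, bc, bd, be, bf, bg, bh, ce, cf, cg, ch, de, df, dg, dh, eg, eh, fg, gh
  2-simplices (16): abd, abg, ace, ach, ade, agh, bcf, bch, bdf, beg, beh, ceg, cfg, deh, dfg, dgh

so the chain groups are C_0 ≅ Z^8, C_1 ≅ Z^24, C_2 ≅ Z^16.

Boundary ∂_1: C_1 → C_0 is given by ∂[p,q] = [q] − [p].
As a 8×24 matrix over Z this has rank 7, with invariant factors (1,1,1,1,1,1,1).

Boundary ∂_2: C_2 → C_1 maps a triangle to the signed sum of its edges. For instance
  ∂agh = gh − ah + ag,
  ∂abg = bg − ag + ab.
As a 24×16 matrix over Z this has rank 15, with invariant factors (1,1,1,1,1,1,1,1,1,1,1,1,1,1,1).

Computing H_k = (kernel of ∂_k) / (image of ∂_{k+1}):

  H_0: rank C_0 − rank ∂_1 = 8 − 7 = 1, and the invariant factors of ∂_1 are all 1, so H_0 = Z.
  H_1: rank ker ∂_1 − rank ∂_2 = (24 − 7) − 15 = 2, and the invariant factors of ∂_2 are all 1, so H_1 = Z^2.
  H_2: rank ker ∂_2 − rank ∂_3 = (16 − 15) − 0 = 1, and there is no ∂_3, so H_2 = Z.

H_0 = Z,  H_1 = Z^2,  H_2 = Z.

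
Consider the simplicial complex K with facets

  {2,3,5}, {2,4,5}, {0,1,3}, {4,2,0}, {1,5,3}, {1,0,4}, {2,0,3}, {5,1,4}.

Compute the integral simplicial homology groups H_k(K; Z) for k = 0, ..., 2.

Order the vertices as 0 < 1 < 2 < 3 < 4 < 5. Listing each simplex with vertices in this order, K has dimension 2 with simplices:

  0-simplices (6): [0], [1], [2], [3], [4], [5]
  1-simplices (12): [0,1], [0,2], [0,3], [0,4], [1,3], [1,4], [1,5], [2,3], [2,4], [2,5], [3,5], [4,5]
  2-simplices (8): [0,1,3], [0,1,4], [0,2,3], [0,2,4], [1,3,5], [1,4,5], [2,3,5], [2,4,5]

so the chain groups are C_0 ≅ Z^6, C_1 ≅ Z^12, C_2 ≅ Z^8.

∂_1: C_1 → C_0 maps an edge to its endpoints' difference, ∂[p,q] = q − p.
The resulting 6×12 matrix has rank 5, and its Smith normal form has invariant factors (1,1,1,1,1).

Boundary ∂_2: C_2 → C_1 acts by ∂[p,q,r] = [q,r] − [p,r] + [p,q]. For instance
  ∂[1,4,5] = [4,5] − [1,5] + [1,4],
  ∂[0,2,4] = [2,4] − [0,4] + [0,2].
The resulting 12×8 matrix has rank 7, and its Smith normal form has invariant factors (1,1,1,1,1,1,1).

Computing H_k = (kernel of ∂_k) / (image of ∂_{k+1}):

  H_0: rank C_0 − rank ∂_1 = 6 − 5 = 1, and the invariant factors of ∂_1 are all 1, so H_0 = Z.
  H_1: rank ker ∂_1 − rank ∂_2 = (12 − 5) − 7 = 0, and the invariant factors of ∂_2 are all 1, so H_1 = 0.
  H_2: rank ker ∂_2 − rank ∂_3 = (8 − 7) − 0 = 1, and there is no ∂_3, so H_2 = Z.

H_0 ≅ Z,  H_1 = 0,  H_2 ≅ Z.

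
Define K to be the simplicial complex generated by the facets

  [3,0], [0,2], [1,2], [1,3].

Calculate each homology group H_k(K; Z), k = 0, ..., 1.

H_0 ≅ Z,  H_1 ≅ Z.

We work with the vertex ordering 0 < 1 < 2 < 3. The simplices of K, each written with vertices in increasing order, are:

  0-simplices (4): [0], [1], [2], [3]
  1-simplices (4): [0,2], [0,3], [1,2], [1,3]

giving chain groups C_0 ≅ Z^4, C_1 ≅ Z^4.

∂_1: C_1 → C_0 sends each edge [p,q] (with p < q) to q − p. For instance
  ∂[1,3] = [3] − [1].
This gives a 4×4 integer matrix of rank 3; reducing to Smith normal form yields diagonal entries (1,1,1).

Computing H_k = (kernel of ∂_k) / (image of ∂_{k+1}):

  H_0: rank C_0 − rank ∂_1 = 4 − 3 = 1, and the invariant factors of ∂_1 are all 1, so H_0 ≅ Z.
  H_1: rank ker ∂_1 − rank ∂_2 = (4 − 3) − 0 = 1, and there is no ∂_2, so H_1 ≅ Z.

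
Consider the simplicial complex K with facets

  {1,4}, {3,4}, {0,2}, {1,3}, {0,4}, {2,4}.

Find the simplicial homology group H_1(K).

H_1 ≅ Z^2.

K has 5 vertices, 6 edges.
rank ∂_1 = 4, rank ∂_2 = 0 ⇒ b_1 = 6 − 4 − 0 = 2. So H_1 = Z^2.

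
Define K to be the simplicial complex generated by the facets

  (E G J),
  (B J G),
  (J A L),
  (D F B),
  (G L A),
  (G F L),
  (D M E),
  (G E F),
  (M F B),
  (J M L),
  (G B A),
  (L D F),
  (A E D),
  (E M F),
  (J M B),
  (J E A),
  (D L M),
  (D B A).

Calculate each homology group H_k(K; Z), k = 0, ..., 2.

H_0 = Z,  H_1 = Z ⊕ Z_2,  H_2 = 0.

Fix the vertex order A < B < D < E < F < G < J < L < M and write every simplex with vertices in increasing order. Then dim K = 2 and the simplices of K are:

  0-simplices (9): A, B, D, E, F, G, J, L, M
  1-simplices (27): AB, AD, AE, AG, AJ, AL, BD, BF, BG, BJ, BM, DE, DF, DL, DM, EF, EG, EJ, EM, FG, FL, FM, GJ, GL, JL, JM, LM
  2-simplices (18): ABD, ABG, ADE, AEJ, AGL, AJL, BDF, BFM, BGJ, BJM, DEM, DFL, DLM, EFG, EFM, EGJ, FGL, JLM

Hence C_0 ≅ Z^9, C_1 ≅ Z^27, C_2 ≅ Z^18.

Boundary ∂_1: C_1 → C_0 sends each edge [p,q] (with p < q) to q − p.
The resulting 9×27 matrix has rank 8, and its Smith normal form has invariant factors (1,1,1,1,1,1,1,1).

Boundary ∂_2: C_2 → C_1 sends each 2-simplex [p,q,r] to [q,r] − [p,r] + [p,q]. For instance
  ∂DFL = FL − DL + DF,
  ∂AGL = GL − AL + AG.
The resulting 27×18 matrix has rank 18, and its Smith normal form has invariant factors (1,1,1,1,1,1,1,1,1,1,1,1,1,1,1,1,1,2).

Computing H_k = (kernel of ∂_k) / (image of ∂_{k+1}):

  H_0: rank C_0 − rank ∂_1 = 9 − 8 = 1, and the invariant factors of ∂_1 are all 1, so H_0 ≅ Z.
  H_1: rank ker ∂_1 − rank ∂_2 = (27 − 8) − 18 = 1, and ∂_2 has invariant factor 2 > 1, so H_1 ≅ Z ⊕ Z_2.
  H_2: rank ker ∂_2 − rank ∂_3 = (18 − 18) − 0 = 0, and there is no ∂_3, so H_2 ≅ 0.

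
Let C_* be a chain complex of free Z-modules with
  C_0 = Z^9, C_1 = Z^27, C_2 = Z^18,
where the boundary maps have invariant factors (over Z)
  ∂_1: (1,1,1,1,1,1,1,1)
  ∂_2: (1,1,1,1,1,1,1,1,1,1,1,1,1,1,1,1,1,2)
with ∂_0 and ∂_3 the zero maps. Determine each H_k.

H_0: b_0 = 9 − 0 − 8 = 1; torsion from ∂_1 factors > 1: none. So H_0 = Z.
H_1: b_1 = 27 − 8 − 18 = 1; torsion from ∂_2 factors > 1: [2]. So H_1 = Z × Z/2.
H_2: b_2 = 18 − 18 − 0 = 0; torsion from ∂_3 factors > 1: none. So H_2 = 0.

H_0 = Z,  H_1 = Z × Z/2,  H_2 = 0.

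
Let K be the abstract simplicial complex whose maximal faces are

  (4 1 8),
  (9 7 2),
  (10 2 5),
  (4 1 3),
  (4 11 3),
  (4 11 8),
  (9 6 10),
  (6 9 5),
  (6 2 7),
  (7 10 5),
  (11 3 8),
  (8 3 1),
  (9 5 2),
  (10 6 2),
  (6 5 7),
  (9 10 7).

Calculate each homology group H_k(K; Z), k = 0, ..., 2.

H_0 ≅ Z^2,  H_1 ≅ Z_2,  H_2 ≅ Z.

Order the vertices as 1 < 2 < 3 < 4 < 5 < 6 < 7 < 8 < 9 < 10 < 11. Listing each simplex with vertices in this order, K has dimension 2 with simplices:

  0-simplices (11): [1], [2], [3], [4], [5], [6], [7], [8], [9], [10], [11]
  1-simplices (24): (24 of them)
  2-simplices (16): [1,3,4], [1,3,8], [1,4,8], [2,5,9], [2,5,10], [2,6,7], [2,6,10], [2,7,9], [3,4,11], [3,8,11], [4,8,11], [5,6,7], [5,6,9], [5,7,10], [6,9,10], [7,9,10]

Hence C_0 ≅ Z^11, C_1 ≅ Z^24, C_2 ≅ Z^16.

Boundary ∂_1: C_1 → C_0 is given by ∂[p,q] = [q] − [p]. For instance
  ∂[9,10] = [10] − [9].
The 11×24 boundary matrix has rank 9 and Smith normal form diag(1,1,1,1,1,1,1,1,1).

Boundary ∂_2: C_2 → C_1 acts by ∂[p,q,r] = [q,r] − [p,r] + [p,q]. For instance
  ∂[2,6,10] = [6,10] − [2,10] + [2,6],
  ∂[1,3,4] = [3,4] − [1,4] + [1,3].
The 24×16 boundary matrix has rank 15 and Smith normal form diag(1,1,1,1,1,1,1,1,1,1,1,1,1,1,2).

Now H_k = ker ∂_k / im ∂_{k+1}, so:

  H_0: rank C_0 − rank ∂_1 = 11 − 9 = 2, and the invariant factors of ∂_1 are all 1, so H_0 ≅ Z^2.
  H_1: rank ker ∂_1 − rank ∂_2 = (24 − 9) − 15 = 0, and ∂_2 has invariant factor 2 > 1, so H_1 ≅ Z_2.
  H_2: rank ker ∂_2 − rank ∂_3 = (16 − 15) − 0 = 1, and there is no ∂_3, so H_2 ≅ Z.

As a check, the Euler characteristic is 11 − 24 + 16 = 3, which agrees with 2 − 0 + 1 = 3.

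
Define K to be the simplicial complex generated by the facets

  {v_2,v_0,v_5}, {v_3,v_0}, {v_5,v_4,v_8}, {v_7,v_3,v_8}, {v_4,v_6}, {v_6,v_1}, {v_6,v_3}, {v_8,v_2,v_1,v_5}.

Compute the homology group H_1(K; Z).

H_1 = Z^3.

Order the vertices as v_0 < v_1 < v_2 < v_3 < v_4 < v_5 < v_6 < v_7 < v_8. Listing each simplex with vertices in this order, K has dimension 3 with simplices:

  0-simplices (9): [v_0], [v_1], [v_2], [v_3], [v_4], [v_5], [v_6], [v_7], [v_8]
  1-simplices (17): (17 of them)
  2-simplices (7): [v_0,v_2,v_5], [v_1,v_2,v_5], [v_1,v_2,v_8], [v_1,v_5,v_8], [v_2,v_5,v_8], [v_3,v_7,v_8], [v_4,v_5,v_8]
  3-simplices (1): [v_1,v_2,v_5,v_8]

giving chain groups C_0 ≅ Z^9, C_1 ≅ Z^17, C_2 ≅ Z^7, C_3 ≅ Z^1.

The boundary map ∂_1: C_1 → C_0 maps an edge to its endpoints' difference, ∂[p,q] = q − p. For instance
  ∂[v_4,v_5] = [v_5] − [v_4].
As a 9×17 matrix over Z this has rank 8, with invariant factors (1,1,1,1,1,1,1,1).

Boundary ∂_2: C_2 → C_1 sends each 2-simplex [p,q,r] to [q,r] − [p,r] + [p,q]. For instance
  ∂[v_1,v_2,v_5] = [v_2,v_5] − [v_1,v_5] + [v_1,v_2],
  ∂[v_0,v_2,v_5] = [v_2,v_5] − [v_0,v_5] + [v_0,v_2].
The resulting 17×7 matrix has rank 6, and its Smith normal form has invariant factors (1,1,1,1,1,1).

Boundary ∂_3: C_3 → C_2 sends each 3-simplex σ to the alternating sum Σ_i (−1)^i (σ with its i-th vertex removed). For instance
  ∂[v_1,v_2,v_5,v_8] = [v_2,v_5,v_8] − [v_1,v_5,v_8] + [v_1,v_2,v_8] − [v_1,v_2,v_5].
The resulting 7×1 matrix has rank 1, and its Smith normal form has invariant factors (1).

Reading off H_k = ker ∂_k / im ∂_{k+1}:

  H_1: rank ker ∂_1 − rank ∂_2 = (17 − 8) − 6 = 3, and the invariant factors of ∂_2 are all 1, so H_1 = Z^3.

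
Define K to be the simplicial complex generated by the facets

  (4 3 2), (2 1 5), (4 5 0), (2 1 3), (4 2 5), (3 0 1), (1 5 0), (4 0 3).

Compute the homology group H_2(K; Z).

H_2 ≅ Z.

Fix the vertex order 0 < 1 < 2 < 3 < 4 < 5 and write every simplex with vertices in increasing order. Then dim K = 2 and the simplices of K are:

  0-simplices (6): [0], [1], [2], [3], [4], [5]
  1-simplices (12): [0,1], [0,3], [0,4], [0,5], [1,2], [1,3], [1,5], [2,3], [2,4], [2,5], [3,4], [4,5]
  2-simplices (8): [0,1,3], [0,1,5], [0,3,4], [0,4,5], [1,2,3], [1,2,5], [2,3,4], [2,4,5]

Hence C_0 ≅ Z^6, C_1 ≅ Z^12, C_2 ≅ Z^8.

Boundary ∂_1: C_1 → C_0 is given by ∂[p,q] = [q] − [p].
This gives a 6×12 integer matrix of rank 5; reducing to Smith normal form yields diagonal entries (1,1,1,1,1).

Boundary ∂_2: C_2 → C_1 acts by ∂[p,q,r] = [q,r] − [p,r] + [p,q]. For instance
  ∂[2,3,4] = [3,4] − [2,4] + [2,3],
  ∂[0,3,4] = [3,4] − [0,4] + [0,3].
The resulting 12×8 matrix has rank 7, and its Smith normal form has invariant factors (1,1,1,1,1,1,1).

Reading off H_k = ker ∂_k / im ∂_{k+1}:

  H_2: rank ker ∂_2 − rank ∂_3 = (8 − 7) − 0 = 1, and there is no ∂_3, so H_2 ≅ Z.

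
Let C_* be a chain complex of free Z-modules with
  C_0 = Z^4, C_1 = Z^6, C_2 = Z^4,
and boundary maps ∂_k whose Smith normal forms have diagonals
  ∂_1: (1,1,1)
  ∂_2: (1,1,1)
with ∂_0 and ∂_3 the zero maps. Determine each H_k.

H_0 ≅ Z,  H_1 = 0,  H_2 ≅ Z.

H_0: b_0 = 4 − 0 − 3 = 1; torsion from ∂_1 factors > 1: none. So H_0 ≅ Z.
H_1: b_1 = 6 − 3 − 3 = 0; torsion from ∂_2 factors > 1: none. So H_1 ≅ 0.
H_2: b_2 = 4 − 3 − 0 = 1; torsion from ∂_3 factors > 1: none. So H_2 ≅ Z.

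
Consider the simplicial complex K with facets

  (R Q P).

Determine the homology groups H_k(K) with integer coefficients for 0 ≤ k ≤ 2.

H_0 = Z,  H_1 = 0,  H_2 = 0.

Fix the vertex order P < Q < R and write every simplex with vertices in increasing order. Then dim K = 2 and the simplices of K are:

  0-simplices (3): P, Q, R
  1-simplices (3): PQ, PR, QR
  2-simplices (1): PQR

so the chain groups are C_0 ≅ Z^3, C_1 ≅ Z^3, C_2 ≅ Z^1.

Boundary ∂_1: C_1 → C_0 maps an edge to its endpoints' difference, ∂[p,q] = q − p.
As a 3×3 matrix over Z this has rank 2, with invariant factors (1,1).

∂_2: C_2 → C_1 sends each 2-simplex [p,q,r] to [q,r] − [p,r] + [p,q]. For instance
  ∂PQR = QR − PR + PQ.
The resulting 3×1 matrix has rank 1, and its Smith normal form has invariant factors (1).

Computing H_k = (kernel of ∂_k) / (image of ∂_{k+1}):

  H_0: rank C_0 − rank ∂_1 = 3 − 2 = 1, and the invariant factors of ∂_1 are all 1, so H_0 = Z.
  H_1: rank ker ∂_1 − rank ∂_2 = (3 − 2) − 1 = 0, and the invariant factors of ∂_2 are all 1, so H_1 = 0.
  H_2: rank ker ∂_2 − rank ∂_3 = (1 − 1) − 0 = 0, and there is no ∂_3, so H_2 = 0.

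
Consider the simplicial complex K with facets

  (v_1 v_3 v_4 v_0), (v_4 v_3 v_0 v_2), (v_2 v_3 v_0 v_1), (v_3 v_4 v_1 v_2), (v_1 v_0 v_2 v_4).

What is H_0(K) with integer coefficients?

Order the vertices as v_0 < v_1 < v_2 < v_3 < v_4. Listing each simplex with vertices in this order, K has dimension 3 with simplices:

  0-simplices (5): [v_0], [v_1], [v_2], [v_3], [v_4]
  1-simplices (10): [v_0,v_1], [v_0,v_2], [v_0,v_3], [v_0,v_4], [v_1,v_2], [v_1,v_3], [v_1,v_4], [v_2,v_3], [v_2,v_4], [v_3,v_4]
  2-simplices (10): [v_0,v_1,v_2], [v_0,v_1,v_3], [v_0,v_1,v_4], [v_0,v_2,v_3], [v_0,v_2,v_4], [v_0,v_3,v_4], [v_1,v_2,v_3], [v_1,v_2,v_4], [v_1,v_3,v_4], [v_2,v_3,v_4]
  3-simplices (5): [v_0,v_1,v_2,v_3], [v_0,v_1,v_2,v_4], [v_0,v_1,v_3,v_4], [v_0,v_2,v_3,v_4], [v_1,v_2,v_3,v_4]

Hence C_0 ≅ Z^5, C_1 ≅ Z^10, C_2 ≅ Z^10, C_3 ≅ Z^5.

The boundary map ∂_1: C_1 → C_0 is given by ∂[p,q] = [q] − [p]. For instance
  ∂[v_0,v_4] = [v_4] − [v_0].
This gives a 5×10 integer matrix of rank 4; reducing to Smith normal form yields diagonal entries (1,1,1,1).

∂_2: C_2 → C_1 maps a triangle to the signed sum of its edges. For instance
  ∂[v_1,v_2,v_3] = [v_2,v_3] − [v_1,v_3] + [v_1,v_2],
  ∂[v_1,v_3,v_4] = [v_3,v_4] − [v_1,v_4] + [v_1,v_3].
The 10×10 boundary matrix has rank 6 and Smith normal form diag(1,1,1,1,1,1).

∂_3: C_3 → C_2 sends each 3-simplex σ to the alternating sum Σ_i (−1)^i (σ with its i-th vertex removed). For instance
  ∂[v_0,v_1,v_2,v_4] = [v_1,v_2,v_4] − [v_0,v_2,v_4] + [v_0,v_1,v_4] − [v_0,v_1,v_2],
  ∂[v_1,v_2,v_3,v_4] = [v_2,v_3,v_4] − [v_1,v_3,v_4] + [v_1,v_2,v_4] − [v_1,v_2,v_3].
The resulting 10×5 matrix has rank 4, and its Smith normal form has invariant factors (1,1,1,1).

Reading off H_k = ker ∂_k / im ∂_{k+1}:

  H_0: rank C_0 − rank ∂_1 = 5 − 4 = 1, and the invariant factors of ∂_1 are all 1, so H_0 = Z.

H_0 = Z.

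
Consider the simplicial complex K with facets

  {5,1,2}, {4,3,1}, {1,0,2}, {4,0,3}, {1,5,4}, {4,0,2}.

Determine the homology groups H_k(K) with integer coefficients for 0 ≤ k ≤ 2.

H_0 ≅ Z,  H_1 ≅ Z,  H_2 = 0.

We work with the vertex ordering 0 < 1 < 2 < 3 < 4 < 5. The simplices of K, each written with vertices in increasing order, are:

  0-simplices (6): [0], [1], [2], [3], [4], [5]
  1-simplices (12): [0,1], [0,2], [0,3], [0,4], [1,2], [1,3], [1,4], [1,5], [2,4], [2,5], [3,4], [4,5]
  2-simplices (6): [0,1,2], [0,2,4], [0,3,4], [1,2,5], [1,3,4], [1,4,5]

so the chain groups are C_0 ≅ Z^6, C_1 ≅ Z^12, C_2 ≅ Z^6.

Boundary ∂_1: C_1 → C_0 is given by ∂[p,q] = [q] − [p]. For instance
  ∂[0,1] = [1] − [0].
This gives a 6×12 integer matrix of rank 5; reducing to Smith normal form yields diagonal entries (1,1,1,1,1).

Boundary ∂_2: C_2 → C_1 maps a triangle to the signed sum of its edges. For instance
  ∂[0,3,4] = [3,4] − [0,4] + [0,3],
  ∂[1,4,5] = [4,5] − [1,5] + [1,4].
This gives a 12×6 integer matrix of rank 6; reducing to Smith normal form yields diagonal entries (1,1,1,1,1,1).

Computing H_k = (kernel of ∂_k) / (image of ∂_{k+1}):

  H_0: rank C_0 − rank ∂_1 = 6 − 5 = 1, and the invariant factors of ∂_1 are all 1, so H_0 = Z.
  H_1: rank ker ∂_1 − rank ∂_2 = (12 − 5) − 6 = 1, and the invariant factors of ∂_2 are all 1, so H_1 = Z.
  H_2: rank ker ∂_2 − rank ∂_3 = (6 − 6) − 0 = 0, and there is no ∂_3, so H_2 = 0.

As a check, the Euler characteristic is 6 − 12 + 6 = 0, which agrees with 1 − 1 + 0 = 0.
(K is a triangulation of the cylinder S^1 x I.)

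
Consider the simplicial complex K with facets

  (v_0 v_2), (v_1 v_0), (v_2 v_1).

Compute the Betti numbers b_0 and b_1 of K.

b_0 = 1, b_1 = 1.

Fix the vertex order v_0 < v_1 < v_2 and write every simplex with vertices in increasing order. Then dim K = 1 and the simplices of K are:

  0-simplices (3): [v_0], [v_1], [v_2]
  1-simplices (3): [v_0,v_1], [v_0,v_2], [v_1,v_2]

so the chain groups are C_0 ≅ Z^3, C_1 ≅ Z^3.

∂_1: C_1 → C_0 is given by ∂[p,q] = [q] − [p]. For instance
  ∂[v_0,v_2] = [v_2] − [v_0].
This gives a 3×3 integer matrix of rank 2; reducing to Smith normal form yields diagonal entries (1,1).

From H_k ≅ ker(∂_k) / im(∂_{k+1}) we obtain:

  H_0: rank C_0 − rank ∂_1 = 3 − 2 = 1, and the invariant factors of ∂_1 are all 1, so H_0 = Z.
  H_1: rank ker ∂_1 − rank ∂_2 = (3 − 2) − 0 = 1, and there is no ∂_2, so H_1 = Z.

As a check, the Euler characteristic is 3 − 3 = 0, which agrees with 1 − 1 = 0.
(K is a triangulation of the circle S^1.)

Hence the Betti numbers are b_0 = 1, b_1 = 1.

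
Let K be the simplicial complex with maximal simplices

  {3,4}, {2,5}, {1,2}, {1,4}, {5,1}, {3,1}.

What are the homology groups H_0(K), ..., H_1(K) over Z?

Take the total order 1 < 2 < 3 < 4 < 5 on the vertex set. Then K (dimension 1) consists of the simplices:

  0-simplices (5): [1], [2], [3], [4], [5]
  1-simplices (6): [1,2], [1,3], [1,4], [1,5], [2,5], [3,4]

so the chain groups are C_0 ≅ Z^5, C_1 ≅ Z^6.

The boundary map ∂_1: C_1 → C_0 sends each edge [p,q] (with p < q) to q − p. For instance
  ∂[1,5] = [5] − [1].
This gives a 5×6 integer matrix of rank 4; reducing to Smith normal form yields diagonal entries (1,1,1,1).

Reading off H_k = ker ∂_k / im ∂_{k+1}:

  H_0: rank C_0 − rank ∂_1 = 5 − 4 = 1, and the invariant factors of ∂_1 are all 1, so H_0 ≅ Z.
  H_1: rank ker ∂_1 − rank ∂_2 = (6 − 4) − 0 = 2, and there is no ∂_2, so H_1 ≅ Z^2.

As a check, the Euler characteristic is 5 − 6 = -1, which agrees with 1 − 2 = -1.

H_0 ≅ Z,  H_1 ≅ Z^2.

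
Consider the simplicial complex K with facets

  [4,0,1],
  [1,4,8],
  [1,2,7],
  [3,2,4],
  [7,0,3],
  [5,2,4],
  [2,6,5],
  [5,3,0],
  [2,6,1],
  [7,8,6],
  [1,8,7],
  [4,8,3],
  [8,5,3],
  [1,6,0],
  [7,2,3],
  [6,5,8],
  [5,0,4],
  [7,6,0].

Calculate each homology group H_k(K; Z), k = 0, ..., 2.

Take the total order 0 < 1 < 2 < 3 < 4 < 5 < 6 < 7 < 8 on the vertex set. Then K (dimension 2) consists of the simplices:

  0-simplices (9): [0], [1], [2], [3], [4], [5], [6], [7], [8]
  1-simplices (27): (27 of them)
  2-simplices (18): [0,1,4], [0,1,6], [0,3,5], [0,3,7], [0,4,5], [0,6,7], [1,2,6], [1,2,7], [1,4,8], [1,7,8], [2,3,4], [2,3,7], [2,4,5], [2,5,6], [3,4,8], [3,5,8], [5,6,8], [6,7,8]

Hence C_0 ≅ Z^9, C_1 ≅ Z^27, C_2 ≅ Z^18.

∂_1: C_1 → C_0 sends each edge [p,q] (with p < q) to q − p.
The resulting 9×27 matrix has rank 8, and its Smith normal form has invariant factors (1,1,1,1,1,1,1,1).

The boundary map ∂_2: C_2 → C_1 acts by ∂[p,q,r] = [q,r] − [p,r] + [p,q]. For instance
  ∂[5,6,8] = [6,8] − [5,8] + [5,6],
  ∂[3,4,8] = [4,8] − [3,8] + [3,4].
As a 27×18 matrix over Z this has rank 18, with invariant factors (1,1,1,1,1,1,1,1,1,1,1,1,1,1,1,1,1,2).

Now H_k = ker ∂_k / im ∂_{k+1}, so:

  H_0: rank C_0 − rank ∂_1 = 9 − 8 = 1, and the invariant factors of ∂_1 are all 1, so H_0 = Z.
  H_1: rank ker ∂_1 − rank ∂_2 = (27 − 8) − 18 = 1, and ∂_2 has invariant factor 2 > 1, so H_1 = Z × Z/2.
  H_2: rank ker ∂_2 − rank ∂_3 = (18 − 18) − 0 = 0, and there is no ∂_3, so H_2 = 0.

As a check, the Euler characteristic is 9 − 27 + 18 = 0, which agrees with 1 − 1 + 0 = 0.

H_0 = Z,  H_1 = Z × Z/2,  H_2 = 0.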